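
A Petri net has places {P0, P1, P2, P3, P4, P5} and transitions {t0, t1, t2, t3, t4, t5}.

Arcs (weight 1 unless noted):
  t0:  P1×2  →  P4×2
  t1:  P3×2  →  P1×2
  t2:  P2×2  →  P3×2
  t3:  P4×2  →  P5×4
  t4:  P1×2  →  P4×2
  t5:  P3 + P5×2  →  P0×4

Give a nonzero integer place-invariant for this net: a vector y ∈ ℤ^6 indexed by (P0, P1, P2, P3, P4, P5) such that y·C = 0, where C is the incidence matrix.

Incidence matrix C (rows=places, cols=transitions):
       t0   t1   t2   t3   t4   t5
   P0   0    0    0    0    0    4
   P1  -2    2    0    0   -2    0
   P2   0    0   -2    0    0    0
   P3   0   -2    2    0    0   -1
   P4   2    0    0   -2    2    0
   P5   0    0    0    4    0   -2

Candidate y = [1, 2, 2, 2, 2, 1]; check y·C column-wise:
  col t0: 1·0 + 2·-2 + 2·0 + 2·0 + 2·2 + 1·0 = 0
  col t1: 1·0 + 2·2 + 2·0 + 2·-2 + 2·0 + 1·0 = 0
  col t2: 1·0 + 2·0 + 2·-2 + 2·2 + 2·0 + 1·0 = 0
  col t3: 1·0 + 2·0 + 2·0 + 2·0 + 2·-2 + 1·4 = 0
  col t4: 1·0 + 2·-2 + 2·0 + 2·0 + 2·2 + 1·0 = 0
  col t5: 1·4 + 2·0 + 2·0 + 2·-1 + 2·0 + 1·-2 = 0

y = (P0:1, P1:2, P2:2, P3:2, P4:2, P5:1)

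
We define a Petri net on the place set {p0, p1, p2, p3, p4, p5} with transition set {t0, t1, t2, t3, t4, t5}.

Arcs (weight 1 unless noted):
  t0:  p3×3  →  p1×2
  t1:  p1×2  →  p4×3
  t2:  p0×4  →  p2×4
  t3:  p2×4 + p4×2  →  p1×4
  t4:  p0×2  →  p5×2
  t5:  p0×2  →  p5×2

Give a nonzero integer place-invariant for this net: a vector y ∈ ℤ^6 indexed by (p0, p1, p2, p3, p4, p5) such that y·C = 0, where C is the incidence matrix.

y = (p0:2, p1:3, p2:2, p3:2, p4:2, p5:2)

Incidence matrix C (rows=places, cols=transitions):
       t0   t1   t2   t3   t4   t5
   p0   0    0   -4    0   -2   -2
   p1   2   -2    0    4    0    0
   p2   0    0    4   -4    0    0
   p3  -3    0    0    0    0    0
   p4   0    3    0   -2    0    0
   p5   0    0    0    0    2    2

Candidate y = [2, 3, 2, 2, 2, 2]; check y·C column-wise:
  col t0: 2·0 + 3·2 + 2·0 + 2·-3 + 2·0 + 2·0 = 0
  col t1: 2·0 + 3·-2 + 2·0 + 2·0 + 2·3 + 2·0 = 0
  col t2: 2·-4 + 3·0 + 2·4 + 2·0 + 2·0 + 2·0 = 0
  col t3: 2·0 + 3·4 + 2·-4 + 2·0 + 2·-2 + 2·0 = 0
  col t4: 2·-2 + 3·0 + 2·0 + 2·0 + 2·0 + 2·2 = 0
  col t5: 2·-2 + 3·0 + 2·0 + 2·0 + 2·0 + 2·2 = 0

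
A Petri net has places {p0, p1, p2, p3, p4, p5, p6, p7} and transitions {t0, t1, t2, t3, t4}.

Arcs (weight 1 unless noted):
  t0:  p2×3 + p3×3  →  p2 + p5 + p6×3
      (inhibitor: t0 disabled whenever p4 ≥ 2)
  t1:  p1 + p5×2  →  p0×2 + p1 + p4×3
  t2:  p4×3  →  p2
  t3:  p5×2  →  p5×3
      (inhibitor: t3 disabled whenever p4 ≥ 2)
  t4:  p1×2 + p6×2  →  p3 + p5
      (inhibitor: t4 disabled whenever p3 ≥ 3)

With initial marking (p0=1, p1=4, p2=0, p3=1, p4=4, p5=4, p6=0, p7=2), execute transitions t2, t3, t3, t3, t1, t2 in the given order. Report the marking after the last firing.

step 1: fire t2:  (p0=1, p1=4, p2=0, p3=1, p4=4, p5=4, p6=0, p7=2) → (p0=1, p1=4, p2=1, p3=1, p4=1, p5=4, p6=0, p7=2)
step 2: fire t3:  (p0=1, p1=4, p2=1, p3=1, p4=1, p5=4, p6=0, p7=2) → (p0=1, p1=4, p2=1, p3=1, p4=1, p5=5, p6=0, p7=2)
step 3: fire t3:  (p0=1, p1=4, p2=1, p3=1, p4=1, p5=5, p6=0, p7=2) → (p0=1, p1=4, p2=1, p3=1, p4=1, p5=6, p6=0, p7=2)
step 4: fire t3:  (p0=1, p1=4, p2=1, p3=1, p4=1, p5=6, p6=0, p7=2) → (p0=1, p1=4, p2=1, p3=1, p4=1, p5=7, p6=0, p7=2)
step 5: fire t1:  (p0=1, p1=4, p2=1, p3=1, p4=1, p5=7, p6=0, p7=2) → (p0=3, p1=4, p2=1, p3=1, p4=4, p5=5, p6=0, p7=2)
step 6: fire t2:  (p0=3, p1=4, p2=1, p3=1, p4=4, p5=5, p6=0, p7=2) → (p0=3, p1=4, p2=2, p3=1, p4=1, p5=5, p6=0, p7=2)

(p0=3, p1=4, p2=2, p3=1, p4=1, p5=5, p6=0, p7=2)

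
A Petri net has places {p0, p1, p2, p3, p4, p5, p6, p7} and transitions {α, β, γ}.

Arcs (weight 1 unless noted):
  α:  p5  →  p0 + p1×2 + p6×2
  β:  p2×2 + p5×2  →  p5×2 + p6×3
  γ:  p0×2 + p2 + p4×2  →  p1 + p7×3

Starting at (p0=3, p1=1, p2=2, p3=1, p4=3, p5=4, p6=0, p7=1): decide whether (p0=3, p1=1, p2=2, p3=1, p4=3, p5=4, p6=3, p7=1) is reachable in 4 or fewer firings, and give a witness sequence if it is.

NO — not reachable within 4 firings

depth 0: 1 marking
depth 1: 4 markings reached so far
depth 2: 7 markings reached so far
depth 3: 10 markings reached so far
depth 4: 13 markings reached so far
target is not among the 13 markings reachable within 4 steps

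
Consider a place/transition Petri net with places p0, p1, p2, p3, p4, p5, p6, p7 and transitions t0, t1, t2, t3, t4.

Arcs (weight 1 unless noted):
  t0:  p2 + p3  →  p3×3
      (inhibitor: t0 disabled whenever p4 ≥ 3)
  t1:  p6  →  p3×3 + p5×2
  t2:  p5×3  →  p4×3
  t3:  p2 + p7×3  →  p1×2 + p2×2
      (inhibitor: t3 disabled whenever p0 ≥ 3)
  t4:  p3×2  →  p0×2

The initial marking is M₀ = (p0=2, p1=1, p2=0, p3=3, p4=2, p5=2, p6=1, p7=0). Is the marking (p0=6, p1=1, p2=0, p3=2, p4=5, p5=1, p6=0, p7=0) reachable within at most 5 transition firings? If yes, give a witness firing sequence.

step 1: fire t1:  (p0=2, p1=1, p2=0, p3=3, p4=2, p5=2, p6=1, p7=0) → (p0=2, p1=1, p2=0, p3=6, p4=2, p5=4, p6=0, p7=0)
step 2: fire t2:  (p0=2, p1=1, p2=0, p3=6, p4=2, p5=4, p6=0, p7=0) → (p0=2, p1=1, p2=0, p3=6, p4=5, p5=1, p6=0, p7=0)
step 3: fire t4:  (p0=2, p1=1, p2=0, p3=6, p4=5, p5=1, p6=0, p7=0) → (p0=4, p1=1, p2=0, p3=4, p4=5, p5=1, p6=0, p7=0)
step 4: fire t4:  (p0=4, p1=1, p2=0, p3=4, p4=5, p5=1, p6=0, p7=0) → (p0=6, p1=1, p2=0, p3=2, p4=5, p5=1, p6=0, p7=0)

YES — reachable via ⟨t1, t2, t4, t4⟩ (4 firings)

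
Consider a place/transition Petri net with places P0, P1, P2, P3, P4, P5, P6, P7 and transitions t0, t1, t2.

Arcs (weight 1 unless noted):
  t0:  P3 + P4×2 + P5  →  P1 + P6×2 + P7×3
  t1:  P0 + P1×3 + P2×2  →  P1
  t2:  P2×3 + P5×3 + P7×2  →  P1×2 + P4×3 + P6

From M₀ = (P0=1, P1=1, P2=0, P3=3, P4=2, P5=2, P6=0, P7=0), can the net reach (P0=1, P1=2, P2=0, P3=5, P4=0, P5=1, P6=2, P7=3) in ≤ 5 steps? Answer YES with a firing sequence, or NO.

NO — not reachable within 5 firings

depth 0: 1 marking
depth 1: 2 markings reached so far
depth 2: 2 markings reached so far
(frontier empty at depth 2; search complete)
target is not among the 2 markings reachable within 5 steps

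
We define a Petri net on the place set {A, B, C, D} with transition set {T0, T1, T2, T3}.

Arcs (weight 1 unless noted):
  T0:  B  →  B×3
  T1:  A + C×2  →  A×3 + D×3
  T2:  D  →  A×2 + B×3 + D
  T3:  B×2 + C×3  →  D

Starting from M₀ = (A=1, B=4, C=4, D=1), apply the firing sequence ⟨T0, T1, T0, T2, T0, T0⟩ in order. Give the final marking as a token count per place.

step 1: fire T0:  (A=1, B=4, C=4, D=1) → (A=1, B=6, C=4, D=1)
step 2: fire T1:  (A=1, B=6, C=4, D=1) → (A=3, B=6, C=2, D=4)
step 3: fire T0:  (A=3, B=6, C=2, D=4) → (A=3, B=8, C=2, D=4)
step 4: fire T2:  (A=3, B=8, C=2, D=4) → (A=5, B=11, C=2, D=4)
step 5: fire T0:  (A=5, B=11, C=2, D=4) → (A=5, B=13, C=2, D=4)
step 6: fire T0:  (A=5, B=13, C=2, D=4) → (A=5, B=15, C=2, D=4)

(A=5, B=15, C=2, D=4)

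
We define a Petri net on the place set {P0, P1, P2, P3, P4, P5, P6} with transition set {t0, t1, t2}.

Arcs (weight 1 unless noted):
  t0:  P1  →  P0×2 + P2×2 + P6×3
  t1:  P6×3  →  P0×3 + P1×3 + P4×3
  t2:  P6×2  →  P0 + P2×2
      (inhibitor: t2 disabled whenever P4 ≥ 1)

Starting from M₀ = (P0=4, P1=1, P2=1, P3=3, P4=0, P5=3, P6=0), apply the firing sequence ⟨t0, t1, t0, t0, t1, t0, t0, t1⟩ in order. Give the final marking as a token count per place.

(P0=23, P1=5, P2=11, P3=3, P4=9, P5=3, P6=6)

step 1: fire t0:  (P0=4, P1=1, P2=1, P3=3, P4=0, P5=3, P6=0) → (P0=6, P1=0, P2=3, P3=3, P4=0, P5=3, P6=3)
step 2: fire t1:  (P0=6, P1=0, P2=3, P3=3, P4=0, P5=3, P6=3) → (P0=9, P1=3, P2=3, P3=3, P4=3, P5=3, P6=0)
step 3: fire t0:  (P0=9, P1=3, P2=3, P3=3, P4=3, P5=3, P6=0) → (P0=11, P1=2, P2=5, P3=3, P4=3, P5=3, P6=3)
step 4: fire t0:  (P0=11, P1=2, P2=5, P3=3, P4=3, P5=3, P6=3) → (P0=13, P1=1, P2=7, P3=3, P4=3, P5=3, P6=6)
step 5: fire t1:  (P0=13, P1=1, P2=7, P3=3, P4=3, P5=3, P6=6) → (P0=16, P1=4, P2=7, P3=3, P4=6, P5=3, P6=3)
step 6: fire t0:  (P0=16, P1=4, P2=7, P3=3, P4=6, P5=3, P6=3) → (P0=18, P1=3, P2=9, P3=3, P4=6, P5=3, P6=6)
step 7: fire t0:  (P0=18, P1=3, P2=9, P3=3, P4=6, P5=3, P6=6) → (P0=20, P1=2, P2=11, P3=3, P4=6, P5=3, P6=9)
step 8: fire t1:  (P0=20, P1=2, P2=11, P3=3, P4=6, P5=3, P6=9) → (P0=23, P1=5, P2=11, P3=3, P4=9, P5=3, P6=6)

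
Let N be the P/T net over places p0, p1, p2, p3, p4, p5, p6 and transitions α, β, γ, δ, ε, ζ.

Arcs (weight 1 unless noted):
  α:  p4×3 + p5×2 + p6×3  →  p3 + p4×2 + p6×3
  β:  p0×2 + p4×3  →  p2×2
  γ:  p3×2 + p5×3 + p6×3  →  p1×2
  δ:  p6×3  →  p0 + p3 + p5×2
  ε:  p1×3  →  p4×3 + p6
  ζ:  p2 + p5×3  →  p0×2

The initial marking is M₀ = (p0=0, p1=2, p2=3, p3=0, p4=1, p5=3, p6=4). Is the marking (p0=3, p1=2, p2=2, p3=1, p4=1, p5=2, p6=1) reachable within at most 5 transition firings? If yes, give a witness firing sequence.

YES — reachable via ⟨δ, ζ⟩ (2 firings)

step 1: fire δ:  (p0=0, p1=2, p2=3, p3=0, p4=1, p5=3, p6=4) → (p0=1, p1=2, p2=3, p3=1, p4=1, p5=5, p6=1)
step 2: fire ζ:  (p0=1, p1=2, p2=3, p3=1, p4=1, p5=5, p6=1) → (p0=3, p1=2, p2=2, p3=1, p4=1, p5=2, p6=1)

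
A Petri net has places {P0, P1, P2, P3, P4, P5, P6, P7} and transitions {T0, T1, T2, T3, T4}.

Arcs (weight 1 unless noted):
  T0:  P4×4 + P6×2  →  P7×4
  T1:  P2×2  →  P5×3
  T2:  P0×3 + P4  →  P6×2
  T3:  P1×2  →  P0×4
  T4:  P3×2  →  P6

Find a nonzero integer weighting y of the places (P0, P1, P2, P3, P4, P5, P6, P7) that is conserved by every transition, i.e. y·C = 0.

Incidence matrix C (rows=places, cols=transitions):
       T0   T1   T2   T3   T4
   P0   0    0   -3    4    0
   P1   0    0    0   -2    0
   P2   0   -2    0    0    0
   P3   0    0    0    0   -2
   P4  -4    0   -1    0    0
   P5   0    3    0    0    0
   P6  -2    0    2    0    1
   P7   4    0    0    0    0

Candidate y = [0, 0, 3, 0, 0, 2, 0, 0]; check y·C column-wise:
  col T0: 3·0 + 0·-4 + 2·0 + 0·-2 + 0·4 = 0
  col T1: 3·-2 + 2·3 = 0
  col T2: 0·-3 + 3·0 + 0·-1 + 2·0 + 0·2 = 0
  col T3: 0·4 + 0·-2 + 3·0 + 2·0 = 0
  col T4: 3·0 + 0·-2 + 2·0 + 0·1 = 0

y = (P0:0, P1:0, P2:3, P3:0, P4:0, P5:2, P6:0, P7:0)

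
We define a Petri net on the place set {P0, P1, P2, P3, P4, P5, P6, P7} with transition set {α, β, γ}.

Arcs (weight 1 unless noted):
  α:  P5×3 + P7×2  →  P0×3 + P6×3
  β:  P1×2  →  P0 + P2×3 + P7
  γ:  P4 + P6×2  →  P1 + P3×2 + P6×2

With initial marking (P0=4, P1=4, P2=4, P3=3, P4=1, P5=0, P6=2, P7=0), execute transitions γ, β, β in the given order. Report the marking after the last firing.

(P0=6, P1=1, P2=10, P3=5, P4=0, P5=0, P6=2, P7=2)

step 1: fire γ:  (P0=4, P1=4, P2=4, P3=3, P4=1, P5=0, P6=2, P7=0) → (P0=4, P1=5, P2=4, P3=5, P4=0, P5=0, P6=2, P7=0)
step 2: fire β:  (P0=4, P1=5, P2=4, P3=5, P4=0, P5=0, P6=2, P7=0) → (P0=5, P1=3, P2=7, P3=5, P4=0, P5=0, P6=2, P7=1)
step 3: fire β:  (P0=5, P1=3, P2=7, P3=5, P4=0, P5=0, P6=2, P7=1) → (P0=6, P1=1, P2=10, P3=5, P4=0, P5=0, P6=2, P7=2)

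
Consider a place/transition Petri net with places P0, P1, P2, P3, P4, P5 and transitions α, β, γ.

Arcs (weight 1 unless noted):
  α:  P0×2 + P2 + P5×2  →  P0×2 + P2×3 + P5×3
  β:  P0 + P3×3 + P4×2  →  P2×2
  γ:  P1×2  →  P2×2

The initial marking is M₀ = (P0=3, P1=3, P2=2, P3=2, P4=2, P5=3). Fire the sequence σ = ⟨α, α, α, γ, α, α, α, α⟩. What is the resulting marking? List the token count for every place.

(P0=3, P1=1, P2=18, P3=2, P4=2, P5=10)

step 1: fire α:  (P0=3, P1=3, P2=2, P3=2, P4=2, P5=3) → (P0=3, P1=3, P2=4, P3=2, P4=2, P5=4)
step 2: fire α:  (P0=3, P1=3, P2=4, P3=2, P4=2, P5=4) → (P0=3, P1=3, P2=6, P3=2, P4=2, P5=5)
step 3: fire α:  (P0=3, P1=3, P2=6, P3=2, P4=2, P5=5) → (P0=3, P1=3, P2=8, P3=2, P4=2, P5=6)
step 4: fire γ:  (P0=3, P1=3, P2=8, P3=2, P4=2, P5=6) → (P0=3, P1=1, P2=10, P3=2, P4=2, P5=6)
step 5: fire α:  (P0=3, P1=1, P2=10, P3=2, P4=2, P5=6) → (P0=3, P1=1, P2=12, P3=2, P4=2, P5=7)
step 6: fire α:  (P0=3, P1=1, P2=12, P3=2, P4=2, P5=7) → (P0=3, P1=1, P2=14, P3=2, P4=2, P5=8)
step 7: fire α:  (P0=3, P1=1, P2=14, P3=2, P4=2, P5=8) → (P0=3, P1=1, P2=16, P3=2, P4=2, P5=9)
step 8: fire α:  (P0=3, P1=1, P2=16, P3=2, P4=2, P5=9) → (P0=3, P1=1, P2=18, P3=2, P4=2, P5=10)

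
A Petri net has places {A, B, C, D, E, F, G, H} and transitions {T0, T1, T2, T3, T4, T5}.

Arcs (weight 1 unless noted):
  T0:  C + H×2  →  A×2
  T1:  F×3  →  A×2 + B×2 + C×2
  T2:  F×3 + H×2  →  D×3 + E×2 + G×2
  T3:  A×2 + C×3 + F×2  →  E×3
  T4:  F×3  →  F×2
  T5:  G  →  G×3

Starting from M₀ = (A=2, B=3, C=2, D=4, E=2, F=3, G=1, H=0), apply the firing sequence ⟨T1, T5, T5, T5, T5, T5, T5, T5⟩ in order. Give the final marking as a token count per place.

(A=4, B=5, C=4, D=4, E=2, F=0, G=15, H=0)

step 1: fire T1:  (A=2, B=3, C=2, D=4, E=2, F=3, G=1, H=0) → (A=4, B=5, C=4, D=4, E=2, F=0, G=1, H=0)
step 2: fire T5:  (A=4, B=5, C=4, D=4, E=2, F=0, G=1, H=0) → (A=4, B=5, C=4, D=4, E=2, F=0, G=3, H=0)
step 3: fire T5:  (A=4, B=5, C=4, D=4, E=2, F=0, G=3, H=0) → (A=4, B=5, C=4, D=4, E=2, F=0, G=5, H=0)
step 4: fire T5:  (A=4, B=5, C=4, D=4, E=2, F=0, G=5, H=0) → (A=4, B=5, C=4, D=4, E=2, F=0, G=7, H=0)
step 5: fire T5:  (A=4, B=5, C=4, D=4, E=2, F=0, G=7, H=0) → (A=4, B=5, C=4, D=4, E=2, F=0, G=9, H=0)
step 6: fire T5:  (A=4, B=5, C=4, D=4, E=2, F=0, G=9, H=0) → (A=4, B=5, C=4, D=4, E=2, F=0, G=11, H=0)
step 7: fire T5:  (A=4, B=5, C=4, D=4, E=2, F=0, G=11, H=0) → (A=4, B=5, C=4, D=4, E=2, F=0, G=13, H=0)
step 8: fire T5:  (A=4, B=5, C=4, D=4, E=2, F=0, G=13, H=0) → (A=4, B=5, C=4, D=4, E=2, F=0, G=15, H=0)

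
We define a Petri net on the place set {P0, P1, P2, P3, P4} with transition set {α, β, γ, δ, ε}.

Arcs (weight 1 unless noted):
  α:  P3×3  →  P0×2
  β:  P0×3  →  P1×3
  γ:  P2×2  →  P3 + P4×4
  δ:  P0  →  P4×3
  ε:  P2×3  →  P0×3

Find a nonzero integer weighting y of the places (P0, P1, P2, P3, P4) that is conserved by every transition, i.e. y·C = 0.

Incidence matrix C (rows=places, cols=transitions):
        α    β    γ    δ    ε
   P0   2   -3    0   -1    3
   P1   0    3    0    0    0
   P2   0    0   -2    0   -3
   P3  -3    0    1    0    0
   P4   0    0    4    3    0

Candidate y = [3, 3, 3, 2, 1]; check y·C column-wise:
  col α: 3·2 + 3·0 + 3·0 + 2·-3 + 1·0 = 0
  col β: 3·-3 + 3·3 + 3·0 + 2·0 + 1·0 = 0
  col γ: 3·0 + 3·0 + 3·-2 + 2·1 + 1·4 = 0
  col δ: 3·-1 + 3·0 + 3·0 + 2·0 + 1·3 = 0
  col ε: 3·3 + 3·0 + 3·-3 + 2·0 + 1·0 = 0

y = (P0:3, P1:3, P2:3, P3:2, P4:1)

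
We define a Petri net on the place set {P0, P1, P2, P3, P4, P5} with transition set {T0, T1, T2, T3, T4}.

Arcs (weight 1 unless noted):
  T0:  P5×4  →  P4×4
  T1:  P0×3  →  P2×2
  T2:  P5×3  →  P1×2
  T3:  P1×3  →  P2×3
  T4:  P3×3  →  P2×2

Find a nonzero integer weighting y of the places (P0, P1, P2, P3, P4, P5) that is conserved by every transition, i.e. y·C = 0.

Incidence matrix C (rows=places, cols=transitions):
       T0   T1   T2   T3   T4
   P0   0   -3    0    0    0
   P1   0    0    2   -3    0
   P2   0    2    0    3    2
   P3   0    0    0    0   -3
   P4   4    0    0    0    0
   P5  -4    0   -3    0    0

Candidate y = [2, 3, 3, 2, 2, 2]; check y·C column-wise:
  col T0: 2·0 + 3·0 + 3·0 + 2·0 + 2·4 + 2·-4 = 0
  col T1: 2·-3 + 3·0 + 3·2 + 2·0 + 2·0 + 2·0 = 0
  col T2: 2·0 + 3·2 + 3·0 + 2·0 + 2·0 + 2·-3 = 0
  col T3: 2·0 + 3·-3 + 3·3 + 2·0 + 2·0 + 2·0 = 0
  col T4: 2·0 + 3·0 + 3·2 + 2·-3 + 2·0 + 2·0 = 0

y = (P0:2, P1:3, P2:3, P3:2, P4:2, P5:2)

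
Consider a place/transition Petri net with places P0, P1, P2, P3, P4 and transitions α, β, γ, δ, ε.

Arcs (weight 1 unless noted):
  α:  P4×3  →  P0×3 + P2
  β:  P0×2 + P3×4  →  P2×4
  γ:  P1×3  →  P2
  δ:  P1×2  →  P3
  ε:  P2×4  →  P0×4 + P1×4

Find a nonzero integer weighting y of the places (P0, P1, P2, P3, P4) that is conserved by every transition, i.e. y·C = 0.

Incidence matrix C (rows=places, cols=transitions):
        α    β    γ    δ    ε
   P0   3   -2    0    0    4
   P1   0    0   -3   -2    4
   P2   1    4    1    0   -4
   P3   0   -4    0    1    0
   P4  -3    0    0    0    0

Candidate y = [2, 1, 3, 2, 3]; check y·C column-wise:
  col α: 2·3 + 1·0 + 3·1 + 2·0 + 3·-3 = 0
  col β: 2·-2 + 1·0 + 3·4 + 2·-4 + 3·0 = 0
  col γ: 2·0 + 1·-3 + 3·1 + 2·0 + 3·0 = 0
  col δ: 2·0 + 1·-2 + 3·0 + 2·1 + 3·0 = 0
  col ε: 2·4 + 1·4 + 3·-4 + 2·0 + 3·0 = 0

y = (P0:2, P1:1, P2:3, P3:2, P4:3)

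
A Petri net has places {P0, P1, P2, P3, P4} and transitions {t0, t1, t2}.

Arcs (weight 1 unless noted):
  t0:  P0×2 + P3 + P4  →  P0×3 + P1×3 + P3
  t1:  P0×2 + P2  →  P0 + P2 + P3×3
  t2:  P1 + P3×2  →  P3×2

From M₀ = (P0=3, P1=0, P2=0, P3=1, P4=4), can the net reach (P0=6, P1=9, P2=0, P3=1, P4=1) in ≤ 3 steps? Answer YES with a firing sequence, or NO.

step 1: fire t0:  (P0=3, P1=0, P2=0, P3=1, P4=4) → (P0=4, P1=3, P2=0, P3=1, P4=3)
step 2: fire t0:  (P0=4, P1=3, P2=0, P3=1, P4=3) → (P0=5, P1=6, P2=0, P3=1, P4=2)
step 3: fire t0:  (P0=5, P1=6, P2=0, P3=1, P4=2) → (P0=6, P1=9, P2=0, P3=1, P4=1)

YES — reachable via ⟨t0, t0, t0⟩ (3 firings)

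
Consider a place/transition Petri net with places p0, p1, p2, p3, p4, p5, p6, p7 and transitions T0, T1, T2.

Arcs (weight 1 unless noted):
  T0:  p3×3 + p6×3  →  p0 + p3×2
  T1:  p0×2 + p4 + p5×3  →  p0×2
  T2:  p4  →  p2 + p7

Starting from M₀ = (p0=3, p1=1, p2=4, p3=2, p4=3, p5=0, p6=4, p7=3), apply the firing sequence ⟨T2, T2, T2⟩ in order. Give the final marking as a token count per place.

(p0=3, p1=1, p2=7, p3=2, p4=0, p5=0, p6=4, p7=6)

step 1: fire T2:  (p0=3, p1=1, p2=4, p3=2, p4=3, p5=0, p6=4, p7=3) → (p0=3, p1=1, p2=5, p3=2, p4=2, p5=0, p6=4, p7=4)
step 2: fire T2:  (p0=3, p1=1, p2=5, p3=2, p4=2, p5=0, p6=4, p7=4) → (p0=3, p1=1, p2=6, p3=2, p4=1, p5=0, p6=4, p7=5)
step 3: fire T2:  (p0=3, p1=1, p2=6, p3=2, p4=1, p5=0, p6=4, p7=5) → (p0=3, p1=1, p2=7, p3=2, p4=0, p5=0, p6=4, p7=6)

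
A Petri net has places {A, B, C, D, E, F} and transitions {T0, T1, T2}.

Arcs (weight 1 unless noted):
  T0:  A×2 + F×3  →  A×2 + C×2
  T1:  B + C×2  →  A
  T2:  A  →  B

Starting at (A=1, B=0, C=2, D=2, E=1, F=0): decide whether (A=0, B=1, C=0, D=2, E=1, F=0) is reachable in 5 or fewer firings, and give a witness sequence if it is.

YES — reachable via ⟨T2, T1, T2⟩ (3 firings)

step 1: fire T2:  (A=1, B=0, C=2, D=2, E=1, F=0) → (A=0, B=1, C=2, D=2, E=1, F=0)
step 2: fire T1:  (A=0, B=1, C=2, D=2, E=1, F=0) → (A=1, B=0, C=0, D=2, E=1, F=0)
step 3: fire T2:  (A=1, B=0, C=0, D=2, E=1, F=0) → (A=0, B=1, C=0, D=2, E=1, F=0)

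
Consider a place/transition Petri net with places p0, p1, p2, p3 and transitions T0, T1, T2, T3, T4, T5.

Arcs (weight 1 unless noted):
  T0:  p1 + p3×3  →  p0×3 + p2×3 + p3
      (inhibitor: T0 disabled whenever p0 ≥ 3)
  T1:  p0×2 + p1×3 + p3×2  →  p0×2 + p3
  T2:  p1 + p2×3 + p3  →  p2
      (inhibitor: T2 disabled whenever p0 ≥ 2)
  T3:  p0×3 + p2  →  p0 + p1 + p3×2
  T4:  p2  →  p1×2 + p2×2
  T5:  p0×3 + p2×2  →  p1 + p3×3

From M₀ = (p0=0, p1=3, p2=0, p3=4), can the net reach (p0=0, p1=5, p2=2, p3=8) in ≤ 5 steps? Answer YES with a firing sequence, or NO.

depth 0: 1 marking
depth 1: 2 markings reached so far
depth 2: 5 markings reached so far
depth 3: 11 markings reached so far
depth 4: 23 markings reached so far
depth 5: 45 markings reached so far
target is not among the 45 markings reachable within 5 steps

NO — not reachable within 5 firings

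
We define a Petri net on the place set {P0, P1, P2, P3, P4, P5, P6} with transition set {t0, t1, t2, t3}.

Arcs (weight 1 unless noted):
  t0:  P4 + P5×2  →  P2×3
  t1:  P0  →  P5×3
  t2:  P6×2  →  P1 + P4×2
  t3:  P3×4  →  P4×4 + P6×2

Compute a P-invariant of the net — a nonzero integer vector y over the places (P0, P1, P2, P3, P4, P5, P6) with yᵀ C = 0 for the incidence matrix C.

Incidence matrix C (rows=places, cols=transitions):
       t0   t1   t2   t3
   P0   0   -1    0    0
   P1   0    0    1    0
   P2   3    0    0    0
   P3   0    0    0   -4
   P4  -1    0    2    4
   P5  -2    3    0    0
   P6   0    0   -2    2

Candidate y = [0, 6, -1, -3, -3, 0, 0]; check y·C column-wise:
  col t0: 6·0 + -1·3 + -3·0 + -3·-1 + 0·-2 = 0
  col t1: 0·-1 + 6·0 + -1·0 + -3·0 + -3·0 + 0·3 = 0
  col t2: 6·1 + -1·0 + -3·0 + -3·2 + 0·-2 = 0
  col t3: 6·0 + -1·0 + -3·-4 + -3·4 + 0·2 = 0

y = (P0:0, P1:6, P2:-1, P3:-3, P4:-3, P5:0, P6:0)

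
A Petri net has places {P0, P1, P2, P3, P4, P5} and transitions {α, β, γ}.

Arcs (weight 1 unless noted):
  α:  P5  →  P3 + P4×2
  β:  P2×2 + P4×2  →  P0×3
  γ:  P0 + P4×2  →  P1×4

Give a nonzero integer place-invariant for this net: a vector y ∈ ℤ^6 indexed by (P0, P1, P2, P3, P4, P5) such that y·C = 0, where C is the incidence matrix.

Incidence matrix C (rows=places, cols=transitions):
        α    β    γ
   P0   0    3   -1
   P1   0    0    4
   P2   0   -2    0
   P3   1    0    0
   P4   2   -2   -2
   P5  -1    0    0

Candidate y = [4, 1, 6, 0, 0, 0]; check y·C column-wise:
  col α: 4·0 + 1·0 + 6·0 + 0·1 + 0·2 + 0·-1 = 0
  col β: 4·3 + 1·0 + 6·-2 + 0·-2 = 0
  col γ: 4·-1 + 1·4 + 6·0 + 0·-2 = 0

y = (P0:4, P1:1, P2:6, P3:0, P4:0, P5:0)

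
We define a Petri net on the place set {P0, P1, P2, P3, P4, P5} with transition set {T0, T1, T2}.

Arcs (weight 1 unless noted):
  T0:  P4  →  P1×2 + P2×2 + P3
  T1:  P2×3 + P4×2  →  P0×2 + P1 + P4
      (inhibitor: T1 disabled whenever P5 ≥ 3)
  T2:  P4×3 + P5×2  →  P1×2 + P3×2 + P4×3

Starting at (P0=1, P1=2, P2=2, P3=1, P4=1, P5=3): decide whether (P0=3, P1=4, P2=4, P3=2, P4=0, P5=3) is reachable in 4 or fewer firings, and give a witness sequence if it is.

NO — not reachable within 4 firings

depth 0: 1 marking
depth 1: 2 markings reached so far
depth 2: 2 markings reached so far
(frontier empty at depth 2; search complete)
target is not among the 2 markings reachable within 4 steps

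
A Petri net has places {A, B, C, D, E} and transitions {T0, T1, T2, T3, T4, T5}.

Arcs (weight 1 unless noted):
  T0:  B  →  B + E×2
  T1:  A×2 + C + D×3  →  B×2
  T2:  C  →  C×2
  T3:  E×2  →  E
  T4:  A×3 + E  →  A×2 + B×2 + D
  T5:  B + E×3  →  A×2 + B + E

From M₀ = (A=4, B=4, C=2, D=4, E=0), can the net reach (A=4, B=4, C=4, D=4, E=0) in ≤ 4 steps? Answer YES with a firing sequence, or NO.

YES — reachable via ⟨T2, T2⟩ (2 firings)

step 1: fire T2:  (A=4, B=4, C=2, D=4, E=0) → (A=4, B=4, C=3, D=4, E=0)
step 2: fire T2:  (A=4, B=4, C=3, D=4, E=0) → (A=4, B=4, C=4, D=4, E=0)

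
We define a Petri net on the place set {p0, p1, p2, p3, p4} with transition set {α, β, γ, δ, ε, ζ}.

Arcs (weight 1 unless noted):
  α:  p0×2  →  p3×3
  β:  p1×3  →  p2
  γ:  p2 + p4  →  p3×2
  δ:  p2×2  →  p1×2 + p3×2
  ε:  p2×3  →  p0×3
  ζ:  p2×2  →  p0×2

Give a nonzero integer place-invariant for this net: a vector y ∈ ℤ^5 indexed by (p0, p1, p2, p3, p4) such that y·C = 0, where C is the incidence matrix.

Incidence matrix C (rows=places, cols=transitions):
        α    β    γ    δ    ε    ζ
   p0  -2    0    0    0    3    2
   p1   0   -3    0    2    0    0
   p2   0    1   -1   -2   -3   -2
   p3   3    0    2    2    0    0
   p4   0    0   -1    0    0    0

Candidate y = [3, 1, 3, 2, 1]; check y·C column-wise:
  col α: 3·-2 + 1·0 + 3·0 + 2·3 + 1·0 = 0
  col β: 3·0 + 1·-3 + 3·1 + 2·0 + 1·0 = 0
  col γ: 3·0 + 1·0 + 3·-1 + 2·2 + 1·-1 = 0
  col δ: 3·0 + 1·2 + 3·-2 + 2·2 + 1·0 = 0
  col ε: 3·3 + 1·0 + 3·-3 + 2·0 + 1·0 = 0
  col ζ: 3·2 + 1·0 + 3·-2 + 2·0 + 1·0 = 0

y = (p0:3, p1:1, p2:3, p3:2, p4:1)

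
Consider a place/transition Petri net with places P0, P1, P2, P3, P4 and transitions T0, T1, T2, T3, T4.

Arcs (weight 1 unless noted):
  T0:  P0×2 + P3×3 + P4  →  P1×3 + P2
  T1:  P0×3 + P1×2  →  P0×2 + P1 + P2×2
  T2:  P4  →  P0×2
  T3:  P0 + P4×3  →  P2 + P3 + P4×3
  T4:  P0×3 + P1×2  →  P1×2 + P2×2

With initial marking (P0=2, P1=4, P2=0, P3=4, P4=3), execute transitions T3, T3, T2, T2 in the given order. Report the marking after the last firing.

(P0=4, P1=4, P2=2, P3=6, P4=1)

step 1: fire T3:  (P0=2, P1=4, P2=0, P3=4, P4=3) → (P0=1, P1=4, P2=1, P3=5, P4=3)
step 2: fire T3:  (P0=1, P1=4, P2=1, P3=5, P4=3) → (P0=0, P1=4, P2=2, P3=6, P4=3)
step 3: fire T2:  (P0=0, P1=4, P2=2, P3=6, P4=3) → (P0=2, P1=4, P2=2, P3=6, P4=2)
step 4: fire T2:  (P0=2, P1=4, P2=2, P3=6, P4=2) → (P0=4, P1=4, P2=2, P3=6, P4=1)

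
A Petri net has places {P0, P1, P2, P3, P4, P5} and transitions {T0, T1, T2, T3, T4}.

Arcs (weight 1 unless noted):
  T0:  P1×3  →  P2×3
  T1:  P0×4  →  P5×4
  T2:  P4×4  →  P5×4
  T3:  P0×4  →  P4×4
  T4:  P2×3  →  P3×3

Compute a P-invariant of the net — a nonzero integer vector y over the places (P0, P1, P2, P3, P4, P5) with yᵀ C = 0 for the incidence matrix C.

Incidence matrix C (rows=places, cols=transitions):
       T0   T1   T2   T3   T4
   P0   0   -4    0   -4    0
   P1  -3    0    0    0    0
   P2   3    0    0    0   -3
   P3   0    0    0    0    3
   P4   0    0   -4    4    0
   P5   0    4    4    0    0

Candidate y = [0, 1, 1, 1, 0, 0]; check y·C column-wise:
  col T0: 1·-3 + 1·3 + 1·0 = 0
  col T1: 0·-4 + 1·0 + 1·0 + 1·0 + 0·4 = 0
  col T2: 1·0 + 1·0 + 1·0 + 0·-4 + 0·4 = 0
  col T3: 0·-4 + 1·0 + 1·0 + 1·0 + 0·4 = 0
  col T4: 1·0 + 1·-3 + 1·3 = 0

y = (P0:0, P1:1, P2:1, P3:1, P4:0, P5:0)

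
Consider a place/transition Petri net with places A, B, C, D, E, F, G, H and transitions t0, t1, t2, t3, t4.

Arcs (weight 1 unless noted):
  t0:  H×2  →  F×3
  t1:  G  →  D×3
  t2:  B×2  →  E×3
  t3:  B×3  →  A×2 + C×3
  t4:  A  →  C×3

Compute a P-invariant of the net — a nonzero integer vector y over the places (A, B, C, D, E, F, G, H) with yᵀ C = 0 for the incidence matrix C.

Incidence matrix C (rows=places, cols=transitions):
       t0   t1   t2   t3   t4
    A   0    0    0    2   -1
    B   0    0   -2   -3    0
    C   0    0    0    3    3
    D   0    3    0    0    0
    E   0    0    3    0    0
    F   3    0    0    0    0
    G   0   -1    0    0    0
    H  -2    0    0    0    0

Candidate y = [3, 3, 1, 0, 2, 0, 0, 0]; check y·C column-wise:
  col t0: 3·0 + 3·0 + 1·0 + 2·0 + 0·3 + 0·-2 = 0
  col t1: 3·0 + 3·0 + 1·0 + 0·3 + 2·0 + 0·-1 = 0
  col t2: 3·0 + 3·-2 + 1·0 + 2·3 = 0
  col t3: 3·2 + 3·-3 + 1·3 + 2·0 = 0
  col t4: 3·-1 + 3·0 + 1·3 + 2·0 = 0

y = (A:3, B:3, C:1, D:0, E:2, F:0, G:0, H:0)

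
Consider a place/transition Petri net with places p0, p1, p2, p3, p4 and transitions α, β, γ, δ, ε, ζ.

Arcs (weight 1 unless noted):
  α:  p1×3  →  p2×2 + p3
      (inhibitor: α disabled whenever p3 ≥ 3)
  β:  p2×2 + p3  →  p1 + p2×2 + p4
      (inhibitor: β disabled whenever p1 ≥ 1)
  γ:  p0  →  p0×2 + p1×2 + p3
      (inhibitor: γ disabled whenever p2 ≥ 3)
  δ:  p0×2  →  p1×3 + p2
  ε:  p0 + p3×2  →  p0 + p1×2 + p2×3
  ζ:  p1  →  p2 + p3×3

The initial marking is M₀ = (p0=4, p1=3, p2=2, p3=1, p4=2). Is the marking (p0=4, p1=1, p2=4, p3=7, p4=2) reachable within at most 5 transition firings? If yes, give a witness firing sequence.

step 1: fire ζ:  (p0=4, p1=3, p2=2, p3=1, p4=2) → (p0=4, p1=2, p2=3, p3=4, p4=2)
step 2: fire ζ:  (p0=4, p1=2, p2=3, p3=4, p4=2) → (p0=4, p1=1, p2=4, p3=7, p4=2)

YES — reachable via ⟨ζ, ζ⟩ (2 firings)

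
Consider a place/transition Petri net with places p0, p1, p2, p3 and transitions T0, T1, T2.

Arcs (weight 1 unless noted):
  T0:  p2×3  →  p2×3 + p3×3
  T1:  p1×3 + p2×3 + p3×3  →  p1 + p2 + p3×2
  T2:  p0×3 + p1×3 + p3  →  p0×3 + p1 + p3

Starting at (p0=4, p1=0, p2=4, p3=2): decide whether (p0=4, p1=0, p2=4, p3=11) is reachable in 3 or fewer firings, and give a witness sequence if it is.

YES — reachable via ⟨T0, T0, T0⟩ (3 firings)

step 1: fire T0:  (p0=4, p1=0, p2=4, p3=2) → (p0=4, p1=0, p2=4, p3=5)
step 2: fire T0:  (p0=4, p1=0, p2=4, p3=5) → (p0=4, p1=0, p2=4, p3=8)
step 3: fire T0:  (p0=4, p1=0, p2=4, p3=8) → (p0=4, p1=0, p2=4, p3=11)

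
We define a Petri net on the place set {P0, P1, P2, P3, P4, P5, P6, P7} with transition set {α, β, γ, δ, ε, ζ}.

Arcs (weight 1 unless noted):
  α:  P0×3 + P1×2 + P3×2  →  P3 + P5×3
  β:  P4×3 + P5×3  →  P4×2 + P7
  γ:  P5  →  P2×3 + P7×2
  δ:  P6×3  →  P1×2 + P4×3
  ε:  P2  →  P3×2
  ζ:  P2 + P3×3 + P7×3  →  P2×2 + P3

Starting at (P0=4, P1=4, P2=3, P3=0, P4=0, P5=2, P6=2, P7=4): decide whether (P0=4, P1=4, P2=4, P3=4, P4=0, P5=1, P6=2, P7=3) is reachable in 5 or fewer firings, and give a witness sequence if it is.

YES — reachable via ⟨γ, ε, ε, ε, ζ⟩ (5 firings)

step 1: fire γ:  (P0=4, P1=4, P2=3, P3=0, P4=0, P5=2, P6=2, P7=4) → (P0=4, P1=4, P2=6, P3=0, P4=0, P5=1, P6=2, P7=6)
step 2: fire ε:  (P0=4, P1=4, P2=6, P3=0, P4=0, P5=1, P6=2, P7=6) → (P0=4, P1=4, P2=5, P3=2, P4=0, P5=1, P6=2, P7=6)
step 3: fire ε:  (P0=4, P1=4, P2=5, P3=2, P4=0, P5=1, P6=2, P7=6) → (P0=4, P1=4, P2=4, P3=4, P4=0, P5=1, P6=2, P7=6)
step 4: fire ε:  (P0=4, P1=4, P2=4, P3=4, P4=0, P5=1, P6=2, P7=6) → (P0=4, P1=4, P2=3, P3=6, P4=0, P5=1, P6=2, P7=6)
step 5: fire ζ:  (P0=4, P1=4, P2=3, P3=6, P4=0, P5=1, P6=2, P7=6) → (P0=4, P1=4, P2=4, P3=4, P4=0, P5=1, P6=2, P7=3)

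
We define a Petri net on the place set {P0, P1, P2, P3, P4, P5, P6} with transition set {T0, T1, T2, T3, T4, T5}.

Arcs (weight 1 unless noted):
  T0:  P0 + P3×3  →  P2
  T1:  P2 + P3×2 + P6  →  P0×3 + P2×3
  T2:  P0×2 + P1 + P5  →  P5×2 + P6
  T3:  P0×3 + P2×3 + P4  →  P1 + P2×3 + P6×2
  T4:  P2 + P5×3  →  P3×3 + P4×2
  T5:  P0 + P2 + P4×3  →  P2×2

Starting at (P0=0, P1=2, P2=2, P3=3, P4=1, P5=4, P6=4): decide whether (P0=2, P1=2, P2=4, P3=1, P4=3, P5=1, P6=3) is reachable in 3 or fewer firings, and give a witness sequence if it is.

YES — reachable via ⟨T1, T4, T0⟩ (3 firings)

step 1: fire T1:  (P0=0, P1=2, P2=2, P3=3, P4=1, P5=4, P6=4) → (P0=3, P1=2, P2=4, P3=1, P4=1, P5=4, P6=3)
step 2: fire T4:  (P0=3, P1=2, P2=4, P3=1, P4=1, P5=4, P6=3) → (P0=3, P1=2, P2=3, P3=4, P4=3, P5=1, P6=3)
step 3: fire T0:  (P0=3, P1=2, P2=3, P3=4, P4=3, P5=1, P6=3) → (P0=2, P1=2, P2=4, P3=1, P4=3, P5=1, P6=3)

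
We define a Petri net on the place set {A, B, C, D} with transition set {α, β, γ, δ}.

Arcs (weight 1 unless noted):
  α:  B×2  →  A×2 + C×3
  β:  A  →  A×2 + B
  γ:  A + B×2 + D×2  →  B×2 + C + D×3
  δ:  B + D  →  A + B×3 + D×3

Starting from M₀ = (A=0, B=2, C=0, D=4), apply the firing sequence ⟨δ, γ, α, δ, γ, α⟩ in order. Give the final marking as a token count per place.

step 1: fire δ:  (A=0, B=2, C=0, D=4) → (A=1, B=4, C=0, D=6)
step 2: fire γ:  (A=1, B=4, C=0, D=6) → (A=0, B=4, C=1, D=7)
step 3: fire α:  (A=0, B=4, C=1, D=7) → (A=2, B=2, C=4, D=7)
step 4: fire δ:  (A=2, B=2, C=4, D=7) → (A=3, B=4, C=4, D=9)
step 5: fire γ:  (A=3, B=4, C=4, D=9) → (A=2, B=4, C=5, D=10)
step 6: fire α:  (A=2, B=4, C=5, D=10) → (A=4, B=2, C=8, D=10)

(A=4, B=2, C=8, D=10)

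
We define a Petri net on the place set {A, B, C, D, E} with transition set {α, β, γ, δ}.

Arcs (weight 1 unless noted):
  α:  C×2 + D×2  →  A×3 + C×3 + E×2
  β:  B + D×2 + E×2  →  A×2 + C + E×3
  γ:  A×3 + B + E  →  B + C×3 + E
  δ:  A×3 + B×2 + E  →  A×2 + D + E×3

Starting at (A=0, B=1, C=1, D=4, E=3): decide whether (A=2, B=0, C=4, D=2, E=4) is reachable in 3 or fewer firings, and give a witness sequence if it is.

depth 0: 1 marking
depth 1: 2 markings reached so far
depth 2: 3 markings reached so far
depth 3: 3 markings reached so far
(frontier empty at depth 3; search complete)
target is not among the 3 markings reachable within 3 steps

NO — not reachable within 3 firings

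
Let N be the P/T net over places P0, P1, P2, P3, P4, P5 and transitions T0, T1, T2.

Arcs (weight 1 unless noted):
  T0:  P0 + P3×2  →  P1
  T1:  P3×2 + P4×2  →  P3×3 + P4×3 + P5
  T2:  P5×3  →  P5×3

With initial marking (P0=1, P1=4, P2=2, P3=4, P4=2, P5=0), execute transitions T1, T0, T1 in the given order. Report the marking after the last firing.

step 1: fire T1:  (P0=1, P1=4, P2=2, P3=4, P4=2, P5=0) → (P0=1, P1=4, P2=2, P3=5, P4=3, P5=1)
step 2: fire T0:  (P0=1, P1=4, P2=2, P3=5, P4=3, P5=1) → (P0=0, P1=5, P2=2, P3=3, P4=3, P5=1)
step 3: fire T1:  (P0=0, P1=5, P2=2, P3=3, P4=3, P5=1) → (P0=0, P1=5, P2=2, P3=4, P4=4, P5=2)

(P0=0, P1=5, P2=2, P3=4, P4=4, P5=2)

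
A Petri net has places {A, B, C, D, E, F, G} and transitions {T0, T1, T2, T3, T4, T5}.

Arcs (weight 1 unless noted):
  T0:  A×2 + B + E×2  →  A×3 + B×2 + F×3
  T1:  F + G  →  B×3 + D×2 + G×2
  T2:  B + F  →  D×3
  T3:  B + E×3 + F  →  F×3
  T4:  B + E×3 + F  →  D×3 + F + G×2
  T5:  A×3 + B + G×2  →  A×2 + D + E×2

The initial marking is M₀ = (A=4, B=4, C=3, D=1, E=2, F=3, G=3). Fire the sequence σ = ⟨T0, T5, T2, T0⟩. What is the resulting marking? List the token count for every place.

(A=5, B=4, C=3, D=5, E=0, F=8, G=1)

step 1: fire T0:  (A=4, B=4, C=3, D=1, E=2, F=3, G=3) → (A=5, B=5, C=3, D=1, E=0, F=6, G=3)
step 2: fire T5:  (A=5, B=5, C=3, D=1, E=0, F=6, G=3) → (A=4, B=4, C=3, D=2, E=2, F=6, G=1)
step 3: fire T2:  (A=4, B=4, C=3, D=2, E=2, F=6, G=1) → (A=4, B=3, C=3, D=5, E=2, F=5, G=1)
step 4: fire T0:  (A=4, B=3, C=3, D=5, E=2, F=5, G=1) → (A=5, B=4, C=3, D=5, E=0, F=8, G=1)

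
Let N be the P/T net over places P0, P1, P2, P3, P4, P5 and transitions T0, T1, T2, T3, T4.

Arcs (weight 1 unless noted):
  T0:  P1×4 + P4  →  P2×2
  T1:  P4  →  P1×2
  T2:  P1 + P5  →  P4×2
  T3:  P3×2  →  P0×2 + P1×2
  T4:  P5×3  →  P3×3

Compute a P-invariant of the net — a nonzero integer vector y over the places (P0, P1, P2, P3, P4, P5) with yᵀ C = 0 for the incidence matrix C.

y = (P0:2, P1:1, P2:3, P3:3, P4:2, P5:3)

Incidence matrix C (rows=places, cols=transitions):
       T0   T1   T2   T3   T4
   P0   0    0    0    2    0
   P1  -4    2   -1    2    0
   P2   2    0    0    0    0
   P3   0    0    0   -2    3
   P4  -1   -1    2    0    0
   P5   0    0   -1    0   -3

Candidate y = [2, 1, 3, 3, 2, 3]; check y·C column-wise:
  col T0: 2·0 + 1·-4 + 3·2 + 3·0 + 2·-1 + 3·0 = 0
  col T1: 2·0 + 1·2 + 3·0 + 3·0 + 2·-1 + 3·0 = 0
  col T2: 2·0 + 1·-1 + 3·0 + 3·0 + 2·2 + 3·-1 = 0
  col T3: 2·2 + 1·2 + 3·0 + 3·-2 + 2·0 + 3·0 = 0
  col T4: 2·0 + 1·0 + 3·0 + 3·3 + 2·0 + 3·-3 = 0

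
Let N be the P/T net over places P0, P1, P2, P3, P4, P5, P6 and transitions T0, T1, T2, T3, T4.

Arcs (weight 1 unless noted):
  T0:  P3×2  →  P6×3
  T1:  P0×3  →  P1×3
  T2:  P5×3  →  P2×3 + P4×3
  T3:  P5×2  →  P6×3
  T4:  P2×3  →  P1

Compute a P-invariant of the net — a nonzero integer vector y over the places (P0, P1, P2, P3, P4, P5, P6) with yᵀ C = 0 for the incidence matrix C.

Incidence matrix C (rows=places, cols=transitions):
       T0   T1   T2   T3   T4
   P0   0   -3    0    0    0
   P1   0    3    0    0    1
   P2   0    0    3    0   -3
   P3  -2    0    0    0    0
   P4   0    0    3    0    0
   P5   0    0   -3   -2    0
   P6   3    0    0    3    0

Candidate y = [3, 3, 1, 0, -1, 0, 0]; check y·C column-wise:
  col T0: 3·0 + 3·0 + 1·0 + 0·-2 + -1·0 + 0·3 = 0
  col T1: 3·-3 + 3·3 + 1·0 + -1·0 = 0
  col T2: 3·0 + 3·0 + 1·3 + -1·3 + 0·-3 = 0
  col T3: 3·0 + 3·0 + 1·0 + -1·0 + 0·-2 + 0·3 = 0
  col T4: 3·0 + 3·1 + 1·-3 + -1·0 = 0

y = (P0:3, P1:3, P2:1, P3:0, P4:-1, P5:0, P6:0)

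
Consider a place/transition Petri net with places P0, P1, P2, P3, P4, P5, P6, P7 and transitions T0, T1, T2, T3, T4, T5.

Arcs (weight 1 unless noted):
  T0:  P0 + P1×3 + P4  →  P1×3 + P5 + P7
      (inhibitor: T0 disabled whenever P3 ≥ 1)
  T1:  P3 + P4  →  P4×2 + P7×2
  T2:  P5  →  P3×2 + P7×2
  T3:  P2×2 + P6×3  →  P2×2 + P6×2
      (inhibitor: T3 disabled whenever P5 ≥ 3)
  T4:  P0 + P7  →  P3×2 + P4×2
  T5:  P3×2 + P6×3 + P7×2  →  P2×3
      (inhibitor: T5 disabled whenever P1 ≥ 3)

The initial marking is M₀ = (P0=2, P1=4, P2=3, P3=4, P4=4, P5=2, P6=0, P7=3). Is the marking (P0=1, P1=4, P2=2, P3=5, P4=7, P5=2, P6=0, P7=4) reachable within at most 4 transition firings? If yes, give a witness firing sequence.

depth 0: 1 marking
depth 1: 4 markings reached so far
depth 2: 10 markings reached so far
depth 3: 18 markings reached so far
depth 4: 27 markings reached so far
target is not among the 27 markings reachable within 4 steps

NO — not reachable within 4 firings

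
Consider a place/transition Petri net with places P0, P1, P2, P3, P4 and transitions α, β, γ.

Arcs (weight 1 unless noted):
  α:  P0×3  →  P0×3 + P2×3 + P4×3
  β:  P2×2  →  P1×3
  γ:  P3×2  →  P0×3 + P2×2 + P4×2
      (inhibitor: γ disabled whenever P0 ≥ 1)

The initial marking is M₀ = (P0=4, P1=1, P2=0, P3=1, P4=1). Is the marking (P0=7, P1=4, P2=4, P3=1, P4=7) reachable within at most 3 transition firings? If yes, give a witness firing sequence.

depth 0: 1 marking
depth 1: 2 markings reached so far
depth 2: 4 markings reached so far
depth 3: 6 markings reached so far
target is not among the 6 markings reachable within 3 steps

NO — not reachable within 3 firings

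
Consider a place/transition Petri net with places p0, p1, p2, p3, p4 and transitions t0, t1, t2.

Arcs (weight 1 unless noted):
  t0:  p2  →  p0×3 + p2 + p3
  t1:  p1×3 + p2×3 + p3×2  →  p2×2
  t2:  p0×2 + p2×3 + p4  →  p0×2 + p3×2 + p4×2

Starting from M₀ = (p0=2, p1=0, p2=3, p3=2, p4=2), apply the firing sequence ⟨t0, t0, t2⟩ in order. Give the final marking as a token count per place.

step 1: fire t0:  (p0=2, p1=0, p2=3, p3=2, p4=2) → (p0=5, p1=0, p2=3, p3=3, p4=2)
step 2: fire t0:  (p0=5, p1=0, p2=3, p3=3, p4=2) → (p0=8, p1=0, p2=3, p3=4, p4=2)
step 3: fire t2:  (p0=8, p1=0, p2=3, p3=4, p4=2) → (p0=8, p1=0, p2=0, p3=6, p4=3)

(p0=8, p1=0, p2=0, p3=6, p4=3)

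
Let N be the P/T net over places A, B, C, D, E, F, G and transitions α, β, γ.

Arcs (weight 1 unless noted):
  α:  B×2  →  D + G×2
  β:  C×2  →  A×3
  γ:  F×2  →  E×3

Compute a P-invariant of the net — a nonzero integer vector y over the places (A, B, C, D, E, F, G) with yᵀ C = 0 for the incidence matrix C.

y = (A:2, B:0, C:3, D:0, E:0, F:0, G:0)

Incidence matrix C (rows=places, cols=transitions):
        α    β    γ
    A   0    3    0
    B  -2    0    0
    C   0   -2    0
    D   1    0    0
    E   0    0    3
    F   0    0   -2
    G   2    0    0

Candidate y = [2, 0, 3, 0, 0, 0, 0]; check y·C column-wise:
  col α: 2·0 + 0·-2 + 3·0 + 0·1 + 0·2 = 0
  col β: 2·3 + 3·-2 = 0
  col γ: 2·0 + 3·0 + 0·3 + 0·-2 = 0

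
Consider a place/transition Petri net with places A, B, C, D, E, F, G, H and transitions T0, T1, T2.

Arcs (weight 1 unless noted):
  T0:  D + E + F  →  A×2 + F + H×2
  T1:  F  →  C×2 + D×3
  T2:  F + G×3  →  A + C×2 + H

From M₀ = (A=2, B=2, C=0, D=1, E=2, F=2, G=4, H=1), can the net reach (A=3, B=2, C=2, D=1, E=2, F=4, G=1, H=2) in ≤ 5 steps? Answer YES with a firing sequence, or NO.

NO — not reachable within 5 firings

depth 0: 1 marking
depth 1: 4 markings reached so far
depth 2: 8 markings reached so far
depth 3: 11 markings reached so far
depth 4: 13 markings reached so far
depth 5: 13 markings reached so far
(frontier empty at depth 5; search complete)
target is not among the 13 markings reachable within 5 steps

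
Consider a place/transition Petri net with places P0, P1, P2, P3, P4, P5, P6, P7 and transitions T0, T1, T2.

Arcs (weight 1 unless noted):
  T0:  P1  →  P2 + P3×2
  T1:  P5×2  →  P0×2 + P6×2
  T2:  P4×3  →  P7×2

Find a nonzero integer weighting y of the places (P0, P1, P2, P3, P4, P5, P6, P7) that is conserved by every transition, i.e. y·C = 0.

y = (P0:0, P1:1, P2:1, P3:0, P4:0, P5:0, P6:0, P7:0)

Incidence matrix C (rows=places, cols=transitions):
       T0   T1   T2
   P0   0    2    0
   P1  -1    0    0
   P2   1    0    0
   P3   2    0    0
   P4   0    0   -3
   P5   0   -2    0
   P6   0    2    0
   P7   0    0    2

Candidate y = [0, 1, 1, 0, 0, 0, 0, 0]; check y·C column-wise:
  col T0: 1·-1 + 1·1 + 0·2 = 0
  col T1: 0·2 + 1·0 + 1·0 + 0·-2 + 0·2 = 0
  col T2: 1·0 + 1·0 + 0·-3 + 0·2 = 0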